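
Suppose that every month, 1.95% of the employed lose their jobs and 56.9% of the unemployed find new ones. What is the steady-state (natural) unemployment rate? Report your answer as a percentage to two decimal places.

At steady state the flows balance: s·E = f·U, so U/(E+U) = s/(s+f).
u* = 1.95 / (1.95 + 56.9) = 1.95 / 58.85 = 3.31%.

Steady-state unemployment rate ≈ 3.31%.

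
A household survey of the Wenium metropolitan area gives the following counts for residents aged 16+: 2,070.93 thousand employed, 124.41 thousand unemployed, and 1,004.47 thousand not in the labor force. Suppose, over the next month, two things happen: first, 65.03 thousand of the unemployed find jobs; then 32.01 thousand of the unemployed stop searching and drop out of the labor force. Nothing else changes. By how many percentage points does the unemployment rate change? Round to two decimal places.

The unemployment rate changes by −4.40 percentage points.

Initially, labor force = 2,070.93 + 124.41 = 2,195.34 thousand, so u = 124.41/2,195.34 = 5.67%.
After the first change, unemployed falls and employed rises by 65.03; labor force unchanged → E = 2,135.96, U = 59.38, labor force = 2,195.34 thousand.
After the second change, unemployed and labor force both fall by 32.01 → E = 2,135.96, U = 27.37, labor force = 2,163.33 thousand.
New unemployment rate = 27.37 / 2,163.33 = 1.27%.
Change = 1.27% − 5.67% = −4.40 percentage points.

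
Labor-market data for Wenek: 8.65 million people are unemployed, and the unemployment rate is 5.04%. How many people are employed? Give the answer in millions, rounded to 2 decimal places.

About 162.98 million are employed.

Labor force = U / u = 8.65 / 0.0504 ≈ 171.63 million.
Employed = labor force − unemployed = 171.63 − 8.65 = 162.98 million.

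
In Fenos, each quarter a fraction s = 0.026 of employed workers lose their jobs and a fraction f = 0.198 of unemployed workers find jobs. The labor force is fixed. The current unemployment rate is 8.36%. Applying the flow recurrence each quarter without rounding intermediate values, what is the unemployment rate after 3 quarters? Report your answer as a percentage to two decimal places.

With a fixed labor force, u_{t+1} = u_t + s·(1−u_t) − f·u_t = u_t·(1−s−f) + s.
Here 1−s−f = 0.776 and s = 0.026.
u_1 = 0.083600 × 0.776 + 0.026 = 0.090874.
u_2 = 0.090874 × 0.776 + 0.026 = 0.096518.
u_3 = 0.096518 × 0.776 + 0.026 = 0.100898.

Unemployment rate after three quarters ≈ 10.09%.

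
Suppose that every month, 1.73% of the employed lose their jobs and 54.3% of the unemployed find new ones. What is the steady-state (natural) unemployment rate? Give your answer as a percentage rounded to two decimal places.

Steady-state unemployment rate ≈ 3.09%.

At steady state the flows balance: s·E = f·U, so U/(E+U) = s/(s+f).
u* = 1.73 / (1.73 + 54.3) = 1.73 / 56.03 = 3.09%.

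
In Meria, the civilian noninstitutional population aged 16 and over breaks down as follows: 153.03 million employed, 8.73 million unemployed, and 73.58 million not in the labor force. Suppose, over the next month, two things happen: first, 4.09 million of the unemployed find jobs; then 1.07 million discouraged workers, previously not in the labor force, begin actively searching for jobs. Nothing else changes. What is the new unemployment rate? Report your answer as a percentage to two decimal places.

New unemployment rate ≈ 3.51%.

Initially, labor force = 153.03 + 8.73 = 161.76 million, so u = 8.73/161.76 = 5.40%.
After the first change, unemployed falls and employed rises by 4.09; labor force unchanged → E = 157.12, U = 4.64, labor force = 161.76 million.
After the second change, unemployed and labor force both rise by 1.07 → E = 157.12, U = 5.71, labor force = 162.83 million.
New unemployment rate = 5.71 / 162.83 = 3.51%.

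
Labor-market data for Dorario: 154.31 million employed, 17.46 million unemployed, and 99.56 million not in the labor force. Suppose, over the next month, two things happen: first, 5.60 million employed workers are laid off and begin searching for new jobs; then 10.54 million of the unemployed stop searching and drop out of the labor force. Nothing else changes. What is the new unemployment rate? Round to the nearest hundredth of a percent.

Initially, labor force = 154.31 + 17.46 = 171.77 million, so u = 17.46/171.77 = 10.16%.
After the first change, employed falls and unemployed rises by 5.60; labor force unchanged → E = 148.71, U = 23.06, labor force = 171.77 million.
After the second change, unemployed and labor force both fall by 10.54 → E = 148.71, U = 12.52, labor force = 161.23 million.
New unemployment rate = 12.52 / 161.23 = 7.77%.

New unemployment rate ≈ 7.77%.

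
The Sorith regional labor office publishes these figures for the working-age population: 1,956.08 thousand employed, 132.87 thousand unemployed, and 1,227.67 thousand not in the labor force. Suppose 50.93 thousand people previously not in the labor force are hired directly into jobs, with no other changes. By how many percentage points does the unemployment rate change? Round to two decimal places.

The unemployment rate changes by −0.15 percentage points.

Initially, labor force = 1,956.08 + 132.87 = 2,088.95 thousand, so u = 132.87/2,088.95 = 6.36%.
After the change, employed and labor force both rise by 50.93; unemployed unchanged → E = 2,007.01, U = 132.87, labor force = 2,139.88 thousand.
New unemployment rate = 132.87 / 2,139.88 = 6.21%.
Change = 6.21% − 6.36% = −0.15 percentage points.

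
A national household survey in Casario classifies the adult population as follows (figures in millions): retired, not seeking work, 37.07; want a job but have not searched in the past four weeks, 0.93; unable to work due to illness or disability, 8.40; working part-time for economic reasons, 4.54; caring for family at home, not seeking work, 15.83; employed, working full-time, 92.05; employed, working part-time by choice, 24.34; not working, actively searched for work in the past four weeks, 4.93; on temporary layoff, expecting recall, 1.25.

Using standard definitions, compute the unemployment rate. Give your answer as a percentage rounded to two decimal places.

Unemployment rate ≈ 4.86%.

Employed = 4.54 + 92.05 + 24.34 = 120.93 million (anyone who worked, including part-time for economic reasons, counts as employed).
Unemployed = 4.93 + 1.25 = 6.18 million (jobless and actively searching, or on temporary layoff).
Labor force = 120.93 + 6.18 = 127.11 million.
Unemployment rate = 6.18 / 127.11 = 4.86%.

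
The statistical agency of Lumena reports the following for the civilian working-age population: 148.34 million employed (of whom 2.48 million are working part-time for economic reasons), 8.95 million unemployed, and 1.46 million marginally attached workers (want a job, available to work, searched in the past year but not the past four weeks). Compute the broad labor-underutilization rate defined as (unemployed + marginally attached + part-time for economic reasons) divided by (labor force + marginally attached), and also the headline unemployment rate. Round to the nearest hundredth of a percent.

Broad underutilization rate ≈ 8.12%; headline unemployment rate ≈ 5.69%.

Labor force = 148.34 + 8.95 = 157.29 million.
Numerator = 8.95 + 1.46 + 2.48 = 12.89 million.
Denominator = 157.29 + 1.46 = 158.75 million.
Broad rate = 12.89 / 158.75 = 8.12%.
Headline unemployment rate = 8.95 / 157.29 = 5.69%.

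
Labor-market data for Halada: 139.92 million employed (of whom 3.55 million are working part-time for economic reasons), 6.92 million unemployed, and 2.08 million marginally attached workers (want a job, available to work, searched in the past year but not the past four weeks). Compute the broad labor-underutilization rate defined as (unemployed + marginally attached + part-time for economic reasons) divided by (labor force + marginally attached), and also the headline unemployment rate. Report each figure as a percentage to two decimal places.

Broad underutilization rate ≈ 8.43%; headline unemployment rate ≈ 4.71%.

Labor force = 139.92 + 6.92 = 146.84 million.
Numerator = 6.92 + 2.08 + 3.55 = 12.55 million.
Denominator = 146.84 + 2.08 = 148.92 million.
Broad rate = 12.55 / 148.92 = 8.43%.
Headline unemployment rate = 6.92 / 146.84 = 4.71%.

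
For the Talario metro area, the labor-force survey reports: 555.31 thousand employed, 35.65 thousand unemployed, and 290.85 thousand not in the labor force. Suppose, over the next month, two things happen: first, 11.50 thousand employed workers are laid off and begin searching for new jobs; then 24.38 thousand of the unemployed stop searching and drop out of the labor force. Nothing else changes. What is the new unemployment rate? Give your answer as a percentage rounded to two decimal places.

Initially, labor force = 555.31 + 35.65 = 590.96 thousand, so u = 35.65/590.96 = 6.03%.
After the first change, employed falls and unemployed rises by 11.50; labor force unchanged → E = 543.81, U = 47.15, labor force = 590.96 thousand.
After the second change, unemployed and labor force both fall by 24.38 → E = 543.81, U = 22.77, labor force = 566.58 thousand.
New unemployment rate = 22.77 / 566.58 = 4.02%.

New unemployment rate ≈ 4.02%.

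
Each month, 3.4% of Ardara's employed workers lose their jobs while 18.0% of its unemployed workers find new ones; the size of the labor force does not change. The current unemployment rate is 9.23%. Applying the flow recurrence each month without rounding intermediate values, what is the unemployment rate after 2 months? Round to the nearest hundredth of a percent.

With a fixed labor force, u_{t+1} = u_t + s·(1−u_t) − f·u_t = u_t·(1−s−f) + s.
Here 1−s−f = 0.786 and s = 0.034.
u_1 = 0.092300 × 0.786 + 0.034 = 0.106548.
u_2 = 0.106548 × 0.786 + 0.034 = 0.117747.

Unemployment rate after two months ≈ 11.77%.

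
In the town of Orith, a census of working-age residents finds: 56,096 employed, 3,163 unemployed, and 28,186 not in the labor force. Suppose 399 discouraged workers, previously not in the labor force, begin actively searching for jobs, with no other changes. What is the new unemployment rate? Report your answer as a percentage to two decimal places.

Initially, labor force = 56,096 + 3,163 = 59,259, so u = 3,163/59,259 = 5.34%.
After the change, unemployed and labor force both rise by 399 → E = 56,096, U = 3,562, labor force = 59,658.
New unemployment rate = 3,562 / 59,658 = 5.97%.

New unemployment rate ≈ 5.97%.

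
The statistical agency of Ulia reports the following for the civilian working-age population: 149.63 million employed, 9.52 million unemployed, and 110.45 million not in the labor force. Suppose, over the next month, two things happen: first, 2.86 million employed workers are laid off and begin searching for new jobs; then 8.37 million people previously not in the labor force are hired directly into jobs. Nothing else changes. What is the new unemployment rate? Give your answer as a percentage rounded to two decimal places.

New unemployment rate ≈ 7.39%.

Initially, labor force = 149.63 + 9.52 = 159.15 million, so u = 9.52/159.15 = 5.98%.
After the first change, employed falls and unemployed rises by 2.86; labor force unchanged → E = 146.77, U = 12.38, labor force = 159.15 million.
After the second change, employed and labor force both rise by 8.37; unemployed unchanged → E = 155.14, U = 12.38, labor force = 167.52 million.
New unemployment rate = 12.38 / 167.52 = 7.39%.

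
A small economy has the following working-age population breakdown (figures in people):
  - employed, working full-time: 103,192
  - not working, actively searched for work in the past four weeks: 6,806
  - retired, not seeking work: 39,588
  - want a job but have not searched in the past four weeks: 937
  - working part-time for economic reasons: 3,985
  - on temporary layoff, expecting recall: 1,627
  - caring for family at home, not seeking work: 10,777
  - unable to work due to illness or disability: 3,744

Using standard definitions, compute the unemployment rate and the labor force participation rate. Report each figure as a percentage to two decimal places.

Unemployment rate ≈ 7.29%; labor force participation rate ≈ 67.74%.

Employed = 103,192 + 3,985 = 107,177 (anyone who worked, including part-time for economic reasons, counts as employed).
Unemployed = 6,806 + 1,627 = 8,433 (jobless and actively searching, or on temporary layoff).
Labor force = 107,177 + 8,433 = 115,610.
Not in labor force = 39,588 + 937 + 10,777 + 3,744 = 55,046 (those not working and not actively searching are outside the labor force — including those who want a job but have given up searching).
Civilian working-age population = 115,610 + 55,046 = 170,656.
Unemployment rate = 8,433 / 115,610 = 7.29%.
Labor force participation rate = 115,610 / 170,656 = 67.74%.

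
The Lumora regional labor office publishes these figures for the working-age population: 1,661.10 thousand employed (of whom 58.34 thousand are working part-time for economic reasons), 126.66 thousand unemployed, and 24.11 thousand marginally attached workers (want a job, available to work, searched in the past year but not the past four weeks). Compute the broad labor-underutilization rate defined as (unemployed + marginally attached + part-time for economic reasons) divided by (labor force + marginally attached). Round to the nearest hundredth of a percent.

Labor force = 1,661.10 + 126.66 = 1,787.76 thousand.
Numerator = 126.66 + 24.11 + 58.34 = 209.11 thousand.
Denominator = 1,787.76 + 24.11 = 1,811.87 thousand.
Broad rate = 209.11 / 1,811.87 = 11.54%.

Broad underutilization rate ≈ 11.54%.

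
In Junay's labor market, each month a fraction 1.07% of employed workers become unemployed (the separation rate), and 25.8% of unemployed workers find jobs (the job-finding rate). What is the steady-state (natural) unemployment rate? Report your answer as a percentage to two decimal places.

Steady-state unemployment rate ≈ 3.98%.

At steady state the flows balance: s·E = f·U, so U/(E+U) = s/(s+f).
u* = 1.07 / (1.07 + 25.8) = 1.07 / 26.87 = 3.98%.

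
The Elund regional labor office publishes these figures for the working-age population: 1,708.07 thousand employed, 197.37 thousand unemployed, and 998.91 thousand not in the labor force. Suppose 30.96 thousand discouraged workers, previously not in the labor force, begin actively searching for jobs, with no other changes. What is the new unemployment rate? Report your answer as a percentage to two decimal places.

Initially, labor force = 1,708.07 + 197.37 = 1,905.44 thousand, so u = 197.37/1,905.44 = 10.36%.
After the change, unemployed and labor force both rise by 30.96 → E = 1,708.07, U = 228.33, labor force = 1,936.40 thousand.
New unemployment rate = 228.33 / 1,936.40 = 11.79%.

New unemployment rate ≈ 11.79%.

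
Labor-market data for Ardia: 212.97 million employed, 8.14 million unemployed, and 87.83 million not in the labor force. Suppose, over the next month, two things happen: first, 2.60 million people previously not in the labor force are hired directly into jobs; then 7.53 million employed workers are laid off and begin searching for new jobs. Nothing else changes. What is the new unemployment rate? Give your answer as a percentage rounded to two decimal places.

Initially, labor force = 212.97 + 8.14 = 221.11 million, so u = 8.14/221.11 = 3.68%.
After the first change, employed and labor force both rise by 2.60; unemployed unchanged → E = 215.57, U = 8.14, labor force = 223.71 million.
After the second change, employed falls and unemployed rises by 7.53; labor force unchanged → E = 208.04, U = 15.67, labor force = 223.71 million.
New unemployment rate = 15.67 / 223.71 = 7.00%.

New unemployment rate ≈ 7.00%.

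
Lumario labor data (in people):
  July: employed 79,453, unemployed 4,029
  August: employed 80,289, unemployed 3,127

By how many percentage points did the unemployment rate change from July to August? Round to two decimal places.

July: labor force = 79,453 + 4,029 = 83,482; u = 4,029/83,482 = 4.83%.
August: labor force = 80,289 + 3,127 = 83,416; u = 3,127/83,416 = 3.75%.
Change = 3.75% − 4.83% = −1.08 pp.

The unemployment rate changed by −1.08 percentage points.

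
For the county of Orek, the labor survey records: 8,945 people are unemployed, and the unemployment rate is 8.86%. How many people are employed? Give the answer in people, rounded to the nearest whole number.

Labor force = U / u = 8,945 / 0.0886 ≈ 100,959.
Employed = labor force − unemployed = 100,959 − 8,945 = 92,014.

About 92,014 are employed.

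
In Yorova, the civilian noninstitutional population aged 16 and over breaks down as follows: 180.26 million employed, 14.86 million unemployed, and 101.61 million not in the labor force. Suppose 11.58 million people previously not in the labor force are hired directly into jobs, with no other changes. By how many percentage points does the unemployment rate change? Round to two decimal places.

The unemployment rate changes by −0.43 percentage points.

Initially, labor force = 180.26 + 14.86 = 195.12 million, so u = 14.86/195.12 = 7.62%.
After the change, employed and labor force both rise by 11.58; unemployed unchanged → E = 191.84, U = 14.86, labor force = 206.70 million.
New unemployment rate = 14.86 / 206.70 = 7.19%.
Change = 7.19% − 7.62% = −0.43 percentage points.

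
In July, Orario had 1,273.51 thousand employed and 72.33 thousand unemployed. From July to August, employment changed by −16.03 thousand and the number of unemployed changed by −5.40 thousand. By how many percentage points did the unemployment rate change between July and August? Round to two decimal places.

The unemployment rate changed by −0.32 percentage points.

July: labor force = 1,273.51 + 72.33 = 1,345.84; u = 72.33/1,345.84 = 5.37%.
August: labor force = 1,257.48 + 66.93 = 1,324.41; u = 66.93/1,324.41 = 5.05%.
Change = 5.05% − 5.37% = −0.32 pp.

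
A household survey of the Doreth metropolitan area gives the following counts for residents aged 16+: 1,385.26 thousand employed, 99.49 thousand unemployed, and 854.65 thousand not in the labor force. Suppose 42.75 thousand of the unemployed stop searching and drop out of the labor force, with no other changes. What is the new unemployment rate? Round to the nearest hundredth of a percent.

Initially, labor force = 1,385.26 + 99.49 = 1,484.75 thousand, so u = 99.49/1,484.75 = 6.70%.
After the change, unemployed and labor force both fall by 42.75 → E = 1,385.26, U = 56.74, labor force = 1,442.00 thousand.
New unemployment rate = 56.74 / 1,442.00 = 3.93%.

New unemployment rate ≈ 3.93%.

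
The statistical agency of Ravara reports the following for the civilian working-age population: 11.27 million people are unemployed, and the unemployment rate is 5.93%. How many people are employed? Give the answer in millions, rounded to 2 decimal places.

About 178.78 million are employed.

Labor force = U / u = 11.27 / 0.0593 ≈ 190.05 million.
Employed = labor force − unemployed = 190.05 − 11.27 = 178.78 million.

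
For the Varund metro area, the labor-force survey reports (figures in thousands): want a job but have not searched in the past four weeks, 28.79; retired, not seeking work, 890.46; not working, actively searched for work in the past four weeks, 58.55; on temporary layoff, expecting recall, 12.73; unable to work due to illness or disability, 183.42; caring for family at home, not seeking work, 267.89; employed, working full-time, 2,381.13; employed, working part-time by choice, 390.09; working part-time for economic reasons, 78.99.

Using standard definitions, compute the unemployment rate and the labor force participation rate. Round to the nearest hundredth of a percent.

Employed = 2,381.13 + 390.09 + 78.99 = 2,850.21 thousand (anyone who worked, including part-time for economic reasons, counts as employed).
Unemployed = 58.55 + 12.73 = 71.28 thousand (jobless and actively searching, or on temporary layoff).
Labor force = 2,850.21 + 71.28 = 2,921.49 thousand.
Not in labor force = 28.79 + 890.46 + 183.42 + 267.89 = 1,370.56 thousand (those not working and not actively searching are outside the labor force — including those who want a job but have given up searching).
Civilian working-age population = 2,921.49 + 1,370.56 = 4,292.05 thousand.
Unemployment rate = 71.28 / 2,921.49 = 2.44%.
Labor force participation rate = 2,921.49 / 4,292.05 = 68.07%.

Unemployment rate ≈ 2.44%; labor force participation rate ≈ 68.07%.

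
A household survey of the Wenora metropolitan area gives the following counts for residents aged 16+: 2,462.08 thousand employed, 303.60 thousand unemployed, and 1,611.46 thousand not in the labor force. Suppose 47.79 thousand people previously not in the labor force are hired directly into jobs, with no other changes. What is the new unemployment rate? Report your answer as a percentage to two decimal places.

New unemployment rate ≈ 10.79%.

Initially, labor force = 2,462.08 + 303.60 = 2,765.68 thousand, so u = 303.60/2,765.68 = 10.98%.
After the change, employed and labor force both rise by 47.79; unemployed unchanged → E = 2,509.87, U = 303.60, labor force = 2,813.47 thousand.
New unemployment rate = 303.60 / 2,813.47 = 10.79%.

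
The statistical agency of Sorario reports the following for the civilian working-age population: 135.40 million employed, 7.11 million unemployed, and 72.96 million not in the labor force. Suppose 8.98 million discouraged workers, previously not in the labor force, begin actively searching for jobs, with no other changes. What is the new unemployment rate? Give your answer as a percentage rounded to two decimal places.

New unemployment rate ≈ 10.62%.

Initially, labor force = 135.40 + 7.11 = 142.51 million, so u = 7.11/142.51 = 4.99%.
After the change, unemployed and labor force both rise by 8.98 → E = 135.40, U = 16.09, labor force = 151.49 million.
New unemployment rate = 16.09 / 151.49 = 10.62%.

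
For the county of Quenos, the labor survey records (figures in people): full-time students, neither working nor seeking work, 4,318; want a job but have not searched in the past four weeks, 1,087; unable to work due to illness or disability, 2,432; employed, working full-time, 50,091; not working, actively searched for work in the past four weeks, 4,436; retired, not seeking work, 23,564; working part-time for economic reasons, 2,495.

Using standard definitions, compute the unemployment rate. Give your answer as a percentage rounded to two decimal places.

Employed = 50,091 + 2,495 = 52,586 (anyone who worked, including part-time for economic reasons, counts as employed).
Unemployed = 4,436.
Labor force = 52,586 + 4,436 = 57,022.
Unemployment rate = 4,436 / 57,022 = 7.78%.

Unemployment rate ≈ 7.78%.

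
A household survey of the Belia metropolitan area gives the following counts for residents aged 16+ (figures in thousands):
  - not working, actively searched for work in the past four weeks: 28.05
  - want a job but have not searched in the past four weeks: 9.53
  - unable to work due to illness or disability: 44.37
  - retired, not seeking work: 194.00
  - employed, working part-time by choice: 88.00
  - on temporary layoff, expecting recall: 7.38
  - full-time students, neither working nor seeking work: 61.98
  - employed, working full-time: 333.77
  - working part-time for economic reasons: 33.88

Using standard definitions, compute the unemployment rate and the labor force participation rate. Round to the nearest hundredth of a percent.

Employed = 88.00 + 333.77 + 33.88 = 455.65 thousand (anyone who worked, including part-time for economic reasons, counts as employed).
Unemployed = 28.05 + 7.38 = 35.43 thousand (jobless and actively searching, or on temporary layoff).
Labor force = 455.65 + 35.43 = 491.08 thousand.
Not in labor force = 9.53 + 44.37 + 194.00 + 61.98 = 309.88 thousand (those not working and not actively searching are outside the labor force — including those who want a job but have given up searching).
Civilian working-age population = 491.08 + 309.88 = 800.96 thousand.
Unemployment rate = 35.43 / 491.08 = 7.21%.
Labor force participation rate = 491.08 / 800.96 = 61.31%.

Unemployment rate ≈ 7.21%; labor force participation rate ≈ 61.31%.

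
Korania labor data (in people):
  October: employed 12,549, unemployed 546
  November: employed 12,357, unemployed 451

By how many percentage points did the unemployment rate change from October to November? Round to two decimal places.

October: labor force = 12,549 + 546 = 13,095; u = 546/13,095 = 4.17%.
November: labor force = 12,357 + 451 = 12,808; u = 451/12,808 = 3.52%.
Change = 3.52% − 4.17% = −0.65 pp.

The unemployment rate changed by −0.65 percentage points.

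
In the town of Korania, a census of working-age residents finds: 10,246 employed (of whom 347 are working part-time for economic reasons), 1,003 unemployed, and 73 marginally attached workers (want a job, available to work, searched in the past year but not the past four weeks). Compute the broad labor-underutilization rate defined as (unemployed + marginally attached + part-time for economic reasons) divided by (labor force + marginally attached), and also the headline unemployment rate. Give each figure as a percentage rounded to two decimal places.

Labor force = 10,246 + 1,003 = 11,249.
Numerator = 1,003 + 73 + 347 = 1,423.
Denominator = 11,249 + 73 = 11,322.
Broad rate = 1,423 / 11,322 = 12.57%.
Headline unemployment rate = 1,003 / 11,249 = 8.92%.

Broad underutilization rate ≈ 12.57%; headline unemployment rate ≈ 8.92%.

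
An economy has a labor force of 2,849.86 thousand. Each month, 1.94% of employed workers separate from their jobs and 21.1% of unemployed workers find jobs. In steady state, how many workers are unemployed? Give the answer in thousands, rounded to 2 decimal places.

About 239.96 thousand are unemployed in steady state.

Steady-state unemployment rate u* = s/(s+f) = 1.94/(1.94+21.1) = 0.084201.
Unemployed = u* × labor force = 0.084201 × 2,849.86 ≈ 239.96 thousand.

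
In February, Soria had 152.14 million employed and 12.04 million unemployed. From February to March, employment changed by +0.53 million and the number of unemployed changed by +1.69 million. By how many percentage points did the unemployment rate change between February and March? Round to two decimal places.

The unemployment rate changed by +0.92 percentage points.

February: labor force = 152.14 + 12.04 = 164.18; u = 12.04/164.18 = 7.33%.
March: labor force = 152.67 + 13.73 = 166.40; u = 13.73/166.40 = 8.25%.
Change = 8.25% − 7.33% = +0.92 pp.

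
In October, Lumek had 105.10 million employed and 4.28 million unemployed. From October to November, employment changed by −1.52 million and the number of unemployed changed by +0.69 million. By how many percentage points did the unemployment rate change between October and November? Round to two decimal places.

The unemployment rate changed by +0.67 percentage points.

October: labor force = 105.10 + 4.28 = 109.38; u = 4.28/109.38 = 3.91%.
November: labor force = 103.58 + 4.97 = 108.55; u = 4.97/108.55 = 4.58%.
Change = 4.58% − 3.91% = +0.67 pp.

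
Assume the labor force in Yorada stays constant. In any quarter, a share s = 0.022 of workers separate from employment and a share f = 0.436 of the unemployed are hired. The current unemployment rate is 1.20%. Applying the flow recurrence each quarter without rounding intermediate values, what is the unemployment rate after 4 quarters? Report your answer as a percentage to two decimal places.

Unemployment rate after four quarters ≈ 4.49%.

With a fixed labor force, u_{t+1} = u_t + s·(1−u_t) − f·u_t = u_t·(1−s−f) + s.
Here 1−s−f = 0.542 and s = 0.022.
u_1 = 0.012000 × 0.542 + 0.022 = 0.028504.
u_2 = 0.028504 × 0.542 + 0.022 = 0.037449.
u_3 = 0.037449 × 0.542 + 0.022 = 0.042297.
u_4 = 0.042297 × 0.542 + 0.022 = 0.044925.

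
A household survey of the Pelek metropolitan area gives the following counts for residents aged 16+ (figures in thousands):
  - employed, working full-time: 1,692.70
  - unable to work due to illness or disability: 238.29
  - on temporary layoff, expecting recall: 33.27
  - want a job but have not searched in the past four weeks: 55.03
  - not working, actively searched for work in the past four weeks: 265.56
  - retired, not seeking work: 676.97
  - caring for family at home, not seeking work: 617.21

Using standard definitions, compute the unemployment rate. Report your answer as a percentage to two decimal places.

Unemployment rate ≈ 15.01%.

Employed = 1,692.70 thousand.
Unemployed = 33.27 + 265.56 = 298.83 thousand (jobless and actively searching, or on temporary layoff).
Labor force = 1,692.70 + 298.83 = 1,991.53 thousand.
Unemployment rate = 298.83 / 1,991.53 = 15.01%.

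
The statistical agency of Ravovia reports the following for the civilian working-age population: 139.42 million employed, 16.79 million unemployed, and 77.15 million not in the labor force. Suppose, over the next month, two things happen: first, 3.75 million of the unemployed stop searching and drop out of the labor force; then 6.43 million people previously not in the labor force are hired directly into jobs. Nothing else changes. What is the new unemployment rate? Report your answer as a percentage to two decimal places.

Initially, labor force = 139.42 + 16.79 = 156.21 million, so u = 16.79/156.21 = 10.75%.
After the first change, unemployed and labor force both fall by 3.75 → E = 139.42, U = 13.04, labor force = 152.46 million.
After the second change, employed and labor force both rise by 6.43; unemployed unchanged → E = 145.85, U = 13.04, labor force = 158.89 million.
New unemployment rate = 13.04 / 158.89 = 8.21%.

New unemployment rate ≈ 8.21%.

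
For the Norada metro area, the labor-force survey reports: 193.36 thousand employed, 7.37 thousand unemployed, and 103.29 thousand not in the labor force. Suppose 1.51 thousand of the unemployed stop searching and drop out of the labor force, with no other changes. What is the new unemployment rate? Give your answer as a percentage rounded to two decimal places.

New unemployment rate ≈ 2.94%.

Initially, labor force = 193.36 + 7.37 = 200.73 thousand, so u = 7.37/200.73 = 3.67%.
After the change, unemployed and labor force both fall by 1.51 → E = 193.36, U = 5.86, labor force = 199.22 thousand.
New unemployment rate = 5.86 / 199.22 = 2.94%.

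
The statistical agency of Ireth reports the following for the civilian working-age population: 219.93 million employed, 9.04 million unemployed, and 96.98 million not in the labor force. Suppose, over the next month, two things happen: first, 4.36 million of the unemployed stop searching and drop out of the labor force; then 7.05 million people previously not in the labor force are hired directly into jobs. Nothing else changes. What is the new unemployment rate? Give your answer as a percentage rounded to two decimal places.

Initially, labor force = 219.93 + 9.04 = 228.97 million, so u = 9.04/228.97 = 3.95%.
After the first change, unemployed and labor force both fall by 4.36 → E = 219.93, U = 4.68, labor force = 224.61 million.
After the second change, employed and labor force both rise by 7.05; unemployed unchanged → E = 226.98, U = 4.68, labor force = 231.66 million.
New unemployment rate = 4.68 / 231.66 = 2.02%.

New unemployment rate ≈ 2.02%.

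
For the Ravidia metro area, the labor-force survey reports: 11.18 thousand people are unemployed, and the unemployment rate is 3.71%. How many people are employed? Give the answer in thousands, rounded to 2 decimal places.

About 290.17 thousand are employed.

Labor force = U / u = 11.18 / 0.0371 ≈ 301.35 thousand.
Employed = labor force − unemployed = 301.35 − 11.18 = 290.17 thousand.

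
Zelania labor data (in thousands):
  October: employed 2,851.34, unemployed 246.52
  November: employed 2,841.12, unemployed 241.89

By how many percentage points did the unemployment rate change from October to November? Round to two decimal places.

The unemployment rate changed by −0.11 percentage points.

October: labor force = 2,851.34 + 246.52 = 3,097.86; u = 246.52/3,097.86 = 7.96%.
November: labor force = 2,841.12 + 241.89 = 3,083.01; u = 241.89/3,083.01 = 7.85%.
Change = 7.85% − 7.96% = −0.11 pp.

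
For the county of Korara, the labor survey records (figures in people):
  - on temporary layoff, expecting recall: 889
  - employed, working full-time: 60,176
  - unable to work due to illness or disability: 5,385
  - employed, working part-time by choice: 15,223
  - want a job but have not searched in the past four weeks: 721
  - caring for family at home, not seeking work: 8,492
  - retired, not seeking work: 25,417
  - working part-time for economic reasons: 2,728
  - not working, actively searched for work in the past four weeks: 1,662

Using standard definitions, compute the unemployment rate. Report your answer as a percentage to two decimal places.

Employed = 60,176 + 15,223 + 2,728 = 78,127 (anyone who worked, including part-time for economic reasons, counts as employed).
Unemployed = 889 + 1,662 = 2,551 (jobless and actively searching, or on temporary layoff).
Labor force = 78,127 + 2,551 = 80,678.
Unemployment rate = 2,551 / 80,678 = 3.16%.

Unemployment rate ≈ 3.16%.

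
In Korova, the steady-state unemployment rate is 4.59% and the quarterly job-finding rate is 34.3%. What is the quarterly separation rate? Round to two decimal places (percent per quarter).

From u* = s/(s+f): s = u·f/(1−u).
s = 0.0459 × 34.3 / (1 − 0.0459) = 1.5744 / 0.9541 ≈ 1.65% per quarter.

Separation rate ≈ 1.65% per quarter.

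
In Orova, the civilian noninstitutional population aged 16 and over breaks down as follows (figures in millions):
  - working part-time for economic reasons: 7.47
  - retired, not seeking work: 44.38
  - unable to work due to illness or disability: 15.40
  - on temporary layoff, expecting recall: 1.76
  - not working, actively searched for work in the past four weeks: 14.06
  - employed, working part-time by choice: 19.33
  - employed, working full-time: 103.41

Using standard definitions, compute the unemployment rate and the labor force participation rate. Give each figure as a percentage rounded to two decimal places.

Unemployment rate ≈ 10.83%; labor force participation rate ≈ 70.95%.

Employed = 7.47 + 19.33 + 103.41 = 130.21 million (anyone who worked, including part-time for economic reasons, counts as employed).
Unemployed = 1.76 + 14.06 = 15.82 million (jobless and actively searching, or on temporary layoff).
Labor force = 130.21 + 15.82 = 146.03 million.
Not in labor force = 44.38 + 15.40 = 59.78 million (those not working and not actively searching are outside the labor force).
Civilian working-age population = 146.03 + 59.78 = 205.81 million.
Unemployment rate = 15.82 / 146.03 = 10.83%.
Labor force participation rate = 146.03 / 205.81 = 70.95%.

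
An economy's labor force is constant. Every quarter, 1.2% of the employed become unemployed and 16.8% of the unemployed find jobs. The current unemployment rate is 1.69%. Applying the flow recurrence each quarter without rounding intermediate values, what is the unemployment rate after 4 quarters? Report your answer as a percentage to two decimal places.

With a fixed labor force, u_{t+1} = u_t + s·(1−u_t) − f·u_t = u_t·(1−s−f) + s.
Here 1−s−f = 0.820 and s = 0.012.
u_1 = 0.016900 × 0.820 + 0.012 = 0.025858.
u_2 = 0.025858 × 0.820 + 0.012 = 0.033204.
u_3 = 0.033204 × 0.820 + 0.012 = 0.039227.
u_4 = 0.039227 × 0.820 + 0.012 = 0.044166.

Unemployment rate after four quarters ≈ 4.42%.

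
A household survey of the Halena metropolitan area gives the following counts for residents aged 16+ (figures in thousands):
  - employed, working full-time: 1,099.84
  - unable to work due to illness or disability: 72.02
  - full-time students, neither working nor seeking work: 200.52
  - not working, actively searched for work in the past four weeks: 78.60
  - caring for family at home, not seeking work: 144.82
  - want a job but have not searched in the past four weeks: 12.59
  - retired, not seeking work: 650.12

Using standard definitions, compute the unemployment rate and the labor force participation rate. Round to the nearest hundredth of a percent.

Employed = 1,099.84 thousand.
Unemployed = 78.60 thousand.
Labor force = 1,099.84 + 78.60 = 1,178.44 thousand.
Not in labor force = 72.02 + 200.52 + 144.82 + 12.59 + 650.12 = 1,080.07 thousand (those not working and not actively searching are outside the labor force — including those who want a job but have given up searching).
Civilian working-age population = 1,178.44 + 1,080.07 = 2,258.51 thousand.
Unemployment rate = 78.60 / 1,178.44 = 6.67%.
Labor force participation rate = 1,178.44 / 2,258.51 = 52.18%.

Unemployment rate ≈ 6.67%; labor force participation rate ≈ 52.18%.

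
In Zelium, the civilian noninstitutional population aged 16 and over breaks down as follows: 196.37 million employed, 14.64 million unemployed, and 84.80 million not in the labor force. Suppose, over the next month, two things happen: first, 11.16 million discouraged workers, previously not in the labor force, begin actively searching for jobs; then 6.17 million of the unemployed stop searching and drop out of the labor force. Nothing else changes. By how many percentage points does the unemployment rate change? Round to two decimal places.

Initially, labor force = 196.37 + 14.64 = 211.01 million, so u = 14.64/211.01 = 6.94%.
After the first change, unemployed and labor force both rise by 11.16 → E = 196.37, U = 25.80, labor force = 222.17 million.
After the second change, unemployed and labor force both fall by 6.17 → E = 196.37, U = 19.63, labor force = 216.00 million.
New unemployment rate = 19.63 / 216.00 = 9.09%.
Change = 9.09% − 6.94% = +2.15 percentage points.

The unemployment rate changes by +2.15 percentage points.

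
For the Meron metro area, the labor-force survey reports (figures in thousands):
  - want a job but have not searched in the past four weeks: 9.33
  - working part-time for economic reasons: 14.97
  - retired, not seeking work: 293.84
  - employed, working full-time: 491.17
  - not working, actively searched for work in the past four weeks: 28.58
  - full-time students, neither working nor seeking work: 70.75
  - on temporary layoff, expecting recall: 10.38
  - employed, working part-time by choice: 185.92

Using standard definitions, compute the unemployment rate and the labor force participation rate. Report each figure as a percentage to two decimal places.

Unemployment rate ≈ 5.33%; labor force participation rate ≈ 66.16%.

Employed = 14.97 + 491.17 + 185.92 = 692.06 thousand (anyone who worked, including part-time for economic reasons, counts as employed).
Unemployed = 28.58 + 10.38 = 38.96 thousand (jobless and actively searching, or on temporary layoff).
Labor force = 692.06 + 38.96 = 731.02 thousand.
Not in labor force = 9.33 + 293.84 + 70.75 = 373.92 thousand (those not working and not actively searching are outside the labor force — including those who want a job but have given up searching).
Civilian working-age population = 731.02 + 373.92 = 1,104.94 thousand.
Unemployment rate = 38.96 / 731.02 = 5.33%.
Labor force participation rate = 731.02 / 1,104.94 = 66.16%.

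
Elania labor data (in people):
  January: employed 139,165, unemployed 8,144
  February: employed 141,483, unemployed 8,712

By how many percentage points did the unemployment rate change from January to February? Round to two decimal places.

The unemployment rate changed by +0.27 percentage points.

January: labor force = 139,165 + 8,144 = 147,309; u = 8,144/147,309 = 5.53%.
February: labor force = 141,483 + 8,712 = 150,195; u = 8,712/150,195 = 5.80%.
Change = 5.80% − 5.53% = +0.27 pp.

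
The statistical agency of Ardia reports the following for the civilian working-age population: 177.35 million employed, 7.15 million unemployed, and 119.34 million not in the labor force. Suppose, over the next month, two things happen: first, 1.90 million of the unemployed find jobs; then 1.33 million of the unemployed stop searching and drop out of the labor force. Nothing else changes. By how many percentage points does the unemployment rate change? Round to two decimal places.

Initially, labor force = 177.35 + 7.15 = 184.50 million, so u = 7.15/184.50 = 3.88%.
After the first change, unemployed falls and employed rises by 1.90; labor force unchanged → E = 179.25, U = 5.25, labor force = 184.50 million.
After the second change, unemployed and labor force both fall by 1.33 → E = 179.25, U = 3.92, labor force = 183.17 million.
New unemployment rate = 3.92 / 183.17 = 2.14%.
Change = 2.14% − 3.88% = −1.74 percentage points.

The unemployment rate changes by −1.74 percentage points.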